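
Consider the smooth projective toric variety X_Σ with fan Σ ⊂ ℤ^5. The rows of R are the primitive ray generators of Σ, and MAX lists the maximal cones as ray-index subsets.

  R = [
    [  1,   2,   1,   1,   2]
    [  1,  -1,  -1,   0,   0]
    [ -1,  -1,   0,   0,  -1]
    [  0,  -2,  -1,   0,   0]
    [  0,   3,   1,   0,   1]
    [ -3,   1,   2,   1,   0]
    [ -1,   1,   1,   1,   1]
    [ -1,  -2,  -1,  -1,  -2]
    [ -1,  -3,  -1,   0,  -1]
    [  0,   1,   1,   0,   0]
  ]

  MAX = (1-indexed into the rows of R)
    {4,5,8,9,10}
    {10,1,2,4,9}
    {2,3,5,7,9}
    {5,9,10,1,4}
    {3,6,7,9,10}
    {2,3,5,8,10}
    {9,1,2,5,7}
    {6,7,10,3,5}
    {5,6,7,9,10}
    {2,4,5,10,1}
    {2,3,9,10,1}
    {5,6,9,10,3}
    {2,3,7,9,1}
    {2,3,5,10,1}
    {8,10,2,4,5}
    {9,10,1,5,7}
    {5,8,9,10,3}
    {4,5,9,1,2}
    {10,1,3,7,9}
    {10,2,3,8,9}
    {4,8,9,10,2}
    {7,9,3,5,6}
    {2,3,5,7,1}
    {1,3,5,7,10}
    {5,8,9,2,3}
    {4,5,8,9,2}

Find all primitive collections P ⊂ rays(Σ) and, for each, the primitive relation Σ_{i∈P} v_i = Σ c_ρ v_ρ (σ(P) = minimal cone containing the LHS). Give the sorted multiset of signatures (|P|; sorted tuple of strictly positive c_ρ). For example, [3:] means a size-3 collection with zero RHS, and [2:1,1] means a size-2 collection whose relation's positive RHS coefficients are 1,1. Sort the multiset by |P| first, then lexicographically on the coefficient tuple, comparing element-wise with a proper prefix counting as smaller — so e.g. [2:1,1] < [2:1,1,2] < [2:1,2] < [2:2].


Primitive collections (12):

  {1,8}:  v_{1} + v_{8} = 0 — sig = [2:]
  {3,4}:  v_{3} + v_{4} = v_{9} — sig = [2:1]
  {2,6}:  v_{2} + v_{6} = v_{3} + v_{7} — sig = [2:1,1]
  {7,8}:  v_{7} + v_{8} = v_{3} + v_{5} + v_{9} — sig = [2:1,1,1]
  {4,6}:  v_{4} + v_{6} = v_{5} + v_{7} + 2·v_{9} + v_{10} — sig = [2:1,1,1,2]
  {4,7}:  v_{4} + v_{7} = v_{1} + v_{5} + 2·v_{9} — sig = [2:1,1,2]
  {1,6}:  v_{1} + v_{6} = 2·v_{7} + v_{10} — sig = [2:1,2]
  {6,8}:  v_{6} + v_{8} = 2·v_{3} + 2·v_{5} + 2·v_{9} + v_{10} — sig = [2:1,2,2,2]
  {2,7,10}:  v_{2} + v_{7} + v_{10} = v_{1} + v_{3} — sig = [3:1,1]
  {2,5,9,10}:  v_{2} + v_{5} + v_{9} + v_{10} = 0 — sig = [4:]
  {1,3,5,9}:  v_{1} + v_{3} + v_{5} + v_{9} = v_{7} — sig = [4:1]
  {3,5,7,9,10}:  v_{3} + v_{5} + v_{7} + v_{9} + v_{10} = v_{6} — sig = [5:1]

so the primitive-relation signature multiset is
[[2:], [2:1], [2:1,1], [2:1,1,1], [2:1,1,1,2], [2:1,1,2], [2:1,2], [2:1,2,2,2], [3:1,1], [4:], [4:1], [5:1]]


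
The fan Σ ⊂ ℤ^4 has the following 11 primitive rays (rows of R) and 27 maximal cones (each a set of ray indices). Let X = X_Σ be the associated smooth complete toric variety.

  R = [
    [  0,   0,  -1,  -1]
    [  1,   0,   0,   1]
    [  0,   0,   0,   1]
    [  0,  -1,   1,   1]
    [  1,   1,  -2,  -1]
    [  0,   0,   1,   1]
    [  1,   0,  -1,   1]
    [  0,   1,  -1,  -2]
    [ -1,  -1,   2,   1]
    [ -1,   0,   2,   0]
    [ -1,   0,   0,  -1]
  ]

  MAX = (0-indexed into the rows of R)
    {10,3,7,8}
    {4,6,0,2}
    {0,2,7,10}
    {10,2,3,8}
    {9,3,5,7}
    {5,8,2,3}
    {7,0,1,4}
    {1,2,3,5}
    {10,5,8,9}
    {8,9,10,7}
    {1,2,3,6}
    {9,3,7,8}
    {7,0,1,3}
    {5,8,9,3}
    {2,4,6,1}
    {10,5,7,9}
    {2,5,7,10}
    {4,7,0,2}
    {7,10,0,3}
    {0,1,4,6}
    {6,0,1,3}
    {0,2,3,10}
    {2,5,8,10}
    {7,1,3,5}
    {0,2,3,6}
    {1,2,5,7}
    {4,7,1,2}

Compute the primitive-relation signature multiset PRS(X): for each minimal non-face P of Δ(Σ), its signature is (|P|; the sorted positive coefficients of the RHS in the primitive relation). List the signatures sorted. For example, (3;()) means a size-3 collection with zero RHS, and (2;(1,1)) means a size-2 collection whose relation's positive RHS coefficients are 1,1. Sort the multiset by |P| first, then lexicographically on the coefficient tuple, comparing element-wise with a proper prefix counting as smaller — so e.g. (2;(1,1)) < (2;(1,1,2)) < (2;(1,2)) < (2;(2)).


|primitive collections| = 23. Relations:

  • {0,5}:  v_{0} + v_{5} = 0  →  sig = (2;())
  • {1,10}:  v_{1} + v_{10} = 0  →  sig = (2;())
  • {4,8}:  v_{4} + v_{8} = 0  →  sig = (2;())
  • {6,7}:  v_{6} + v_{7} = v_{4}  →  sig = (2;(1))
  • {6,9}:  v_{6} + v_{9} = v_{5}  →  sig = (2;(1))
  • {0,8}:  v_{0} + v_{8} = v_{3} + v_{10}  →  sig = (2;(1,1))
  • {0,9}:  v_{0} + v_{9} = v_{7} + v_{8}  →  sig = (2;(1,1))
  • {1,8}:  v_{1} + v_{8} = v_{3} + v_{5}  →  sig = (2;(1,1))
  • {3,4}:  v_{3} + v_{4} = v_{0} + v_{1}  →  sig = (2;(1,1))
  • {4,9}:  v_{4} + v_{9} = v_{5} + v_{7}  →  sig = (2;(1,1))
  • {5,6}:  v_{5} + v_{6} = v_{1} + v_{2}  →  sig = (2;(1,1))
  • {6,8}:  v_{6} + v_{8} = v_{2} + v_{3}  →  sig = (2;(1,1))
  • {6,10}:  v_{6} + v_{10} = v_{0} + v_{2}  →  sig = (2;(1,1))
  • {4,5}:  v_{4} + v_{5} = v_{1} + v_{2} + v_{7}  →  sig = (2;(1,1,1))
  • {4,10}:  v_{4} + v_{10} = v_{0} + v_{2} + v_{7}  →  sig = (2;(1,1,1))
  • {1,9}:  v_{1} + v_{9} = v_{3} + 2·v_{5} + v_{7}  →  sig = (2;(1,1,2))
  • {2,9}:  v_{2} + v_{9} = 2·v_{5} + v_{10}  →  sig = (2;(1,2))
  • {2,3,7}:  v_{2} + v_{3} + v_{7} = 0  →  sig = (3;())
  • {0,1,2}:  v_{0} + v_{1} + v_{2} = v_{6}  →  sig = (3;(1))
  • {3,5,10}:  v_{3} + v_{5} + v_{10} = v_{8}  →  sig = (3;(1))
  • {5,7,8}:  v_{5} + v_{7} + v_{8} = v_{9}  →  sig = (3;(1))
  • {2,7,8}:  v_{2} + v_{7} + v_{8} = v_{5} + v_{10}  →  sig = (3;(1,1))
  • {3,9,10}:  v_{3} + v_{9} + v_{10} = v_{7} + 2·v_{8}  →  sig = (3;(1,2))

so the primitive-relation signature multiset is
[(2;()), (2;()), (2;()), (2;(1)), (2;(1)), (2;(1,1)), (2;(1,1)), (2;(1,1)), (2;(1,1)), (2;(1,1)), (2;(1,1)), (2;(1,1)), (2;(1,1)), (2;(1,1,1)), (2;(1,1,1)), (2;(1,1,2)), (2;(1,2)), (3;()), (3;(1)), (3;(1)), (3;(1)), (3;(1,1)), (3;(1,2))]


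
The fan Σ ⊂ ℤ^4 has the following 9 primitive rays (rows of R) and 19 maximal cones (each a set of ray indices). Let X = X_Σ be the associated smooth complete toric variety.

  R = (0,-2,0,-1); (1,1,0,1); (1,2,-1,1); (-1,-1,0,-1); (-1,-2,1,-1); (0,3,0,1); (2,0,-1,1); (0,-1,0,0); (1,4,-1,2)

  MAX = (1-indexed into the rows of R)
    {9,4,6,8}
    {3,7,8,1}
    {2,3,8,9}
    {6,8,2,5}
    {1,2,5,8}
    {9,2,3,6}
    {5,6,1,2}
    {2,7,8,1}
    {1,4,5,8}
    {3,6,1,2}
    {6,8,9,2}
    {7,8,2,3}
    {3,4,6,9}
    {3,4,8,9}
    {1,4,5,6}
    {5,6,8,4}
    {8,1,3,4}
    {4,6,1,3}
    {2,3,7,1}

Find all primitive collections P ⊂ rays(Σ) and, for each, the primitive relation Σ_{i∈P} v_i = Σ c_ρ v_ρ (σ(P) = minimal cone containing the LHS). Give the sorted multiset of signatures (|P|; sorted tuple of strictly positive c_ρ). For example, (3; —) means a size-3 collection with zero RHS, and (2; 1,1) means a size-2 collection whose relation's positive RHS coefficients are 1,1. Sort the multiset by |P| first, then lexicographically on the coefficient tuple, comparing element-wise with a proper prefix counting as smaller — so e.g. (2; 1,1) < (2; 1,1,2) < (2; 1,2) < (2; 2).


Δ(Σ) — 9 vertices, 11 min non-faces:

  P={2,4}:  v_{2} + v_{4} = 0 — sig = (2; —)
  P={3,5}:  v_{3} + v_{5} = 0 — sig = (2; —)
  P={1,9}:  v_{1} + v_{9} = v_{3} — sig = (2; 1)
  P={5,9}:  v_{5} + v_{9} = v_{6} + v_{8} — sig = (2; 1,1)
  P={6,7}:  v_{6} + v_{7} = v_{2} + v_{3} — sig = (2; 1,1)
  P={4,7}:  v_{4} + v_{7} = v_{1} + v_{3} + v_{8} — sig = (2; 1,1,1)
  P={5,7}:  v_{5} + v_{7} = v_{1} + v_{2} + v_{8} — sig = (2; 1,1,1)
  P={7,9}:  v_{7} + v_{9} = v_{2} + 2·v_{3} + v_{8} — sig = (2; 1,1,2)
  P={1,6,8}:  v_{1} + v_{6} + v_{8} = 0 — sig = (3; —)
  P={3,6,8}:  v_{3} + v_{6} + v_{8} = v_{9} — sig = (3; 1)
  P={1,2,3,8}:  v_{1} + v_{2} + v_{3} + v_{8} = v_{7} — sig = (4; 1)

so the primitive-relation signature multiset is
    (2; —)
    (2; —)
    (2; 1)
    (2; 1,1)
    (2; 1,1)
    (2; 1,1,1)
    (2; 1,1,1)
    (2; 1,1,2)
    (3; —)
    (3; 1)
    (4; 1)


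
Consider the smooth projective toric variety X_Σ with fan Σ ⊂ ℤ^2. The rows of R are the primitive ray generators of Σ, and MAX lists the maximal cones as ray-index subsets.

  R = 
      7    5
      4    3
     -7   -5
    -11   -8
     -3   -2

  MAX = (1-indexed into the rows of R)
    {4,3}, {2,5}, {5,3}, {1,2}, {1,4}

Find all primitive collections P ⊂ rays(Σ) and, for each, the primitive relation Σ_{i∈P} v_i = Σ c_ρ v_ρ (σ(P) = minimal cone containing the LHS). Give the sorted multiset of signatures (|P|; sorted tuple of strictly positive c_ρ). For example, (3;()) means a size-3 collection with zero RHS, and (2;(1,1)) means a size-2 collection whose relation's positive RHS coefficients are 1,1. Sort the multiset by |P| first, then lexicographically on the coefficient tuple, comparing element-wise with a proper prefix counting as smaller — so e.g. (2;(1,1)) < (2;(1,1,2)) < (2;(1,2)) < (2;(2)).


Δ(Σ) — 5 vertices, 5 min non-faces:

  {1,3}:  v_{1} + v_{3} = 0  →  sig = (2;())
  {1,5}:  v_{1} + v_{5} = v_{2}  →  sig = (2;(1))
  {2,3}:  v_{2} + v_{3} = v_{5}  →  sig = (2;(1))
  {2,4}:  v_{2} + v_{4} = v_{3}  →  sig = (2;(1))
  {4,5}:  v_{4} + v_{5} = 2·v_{3}  →  sig = (2;(2))

Sorted signature multiset PRS(X):
[(2;()), (2;(1)), (2;(1)), (2;(1)), (2;(2))]


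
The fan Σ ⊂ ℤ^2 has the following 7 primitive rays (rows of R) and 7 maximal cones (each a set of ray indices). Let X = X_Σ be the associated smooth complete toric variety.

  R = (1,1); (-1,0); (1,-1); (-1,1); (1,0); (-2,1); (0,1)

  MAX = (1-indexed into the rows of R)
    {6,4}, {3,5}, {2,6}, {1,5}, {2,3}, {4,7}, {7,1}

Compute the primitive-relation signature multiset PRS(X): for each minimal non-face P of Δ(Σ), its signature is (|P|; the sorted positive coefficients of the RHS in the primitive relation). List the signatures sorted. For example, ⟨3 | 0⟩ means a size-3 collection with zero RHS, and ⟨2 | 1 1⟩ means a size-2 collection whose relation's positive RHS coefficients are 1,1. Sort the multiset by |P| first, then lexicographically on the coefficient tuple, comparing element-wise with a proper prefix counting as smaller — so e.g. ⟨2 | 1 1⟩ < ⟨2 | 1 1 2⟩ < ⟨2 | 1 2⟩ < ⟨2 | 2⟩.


Minimal non-faces — 14 found among 7 rays, 7 max cones:

  P={2,5}:  v_{2} + v_{5} = 0  so sig = ⟨2 | 0⟩
  P={3,4}:  v_{3} + v_{4} = 0  so sig = ⟨2 | 0⟩
  P={1,2}:  v_{1} + v_{2} = v_{7}  so sig = ⟨2 | 1⟩
  P={2,4}:  v_{2} + v_{4} = v_{6}  so sig = ⟨2 | 1⟩
  P={2,7}:  v_{2} + v_{7} = v_{4}  so sig = ⟨2 | 1⟩
  P={3,6}:  v_{3} + v_{6} = v_{2}  so sig = ⟨2 | 1⟩
  P={3,7}:  v_{3} + v_{7} = v_{5}  so sig = ⟨2 | 1⟩
  P={4,5}:  v_{4} + v_{5} = v_{7}  so sig = ⟨2 | 1⟩
  P={5,6}:  v_{5} + v_{6} = v_{4}  so sig = ⟨2 | 1⟩
  P={5,7}:  v_{5} + v_{7} = v_{1}  so sig = ⟨2 | 1⟩
  P={1,6}:  v_{1} + v_{6} = v_{4} + v_{7}  so sig = ⟨2 | 1 1⟩
  P={1,3}:  v_{1} + v_{3} = 2·v_{5}  so sig = ⟨2 | 2⟩
  P={1,4}:  v_{1} + v_{4} = 2·v_{7}  so sig = ⟨2 | 2⟩
  P={6,7}:  v_{6} + v_{7} = 2·v_{4}  so sig = ⟨2 | 2⟩

Sorted signature multiset PRS(X):
    |P|=2: 14 collections, coeffs (), (), (1), (1), (1), (1), (1), (1), (1), (1), (1,1), (2), (2), (2)


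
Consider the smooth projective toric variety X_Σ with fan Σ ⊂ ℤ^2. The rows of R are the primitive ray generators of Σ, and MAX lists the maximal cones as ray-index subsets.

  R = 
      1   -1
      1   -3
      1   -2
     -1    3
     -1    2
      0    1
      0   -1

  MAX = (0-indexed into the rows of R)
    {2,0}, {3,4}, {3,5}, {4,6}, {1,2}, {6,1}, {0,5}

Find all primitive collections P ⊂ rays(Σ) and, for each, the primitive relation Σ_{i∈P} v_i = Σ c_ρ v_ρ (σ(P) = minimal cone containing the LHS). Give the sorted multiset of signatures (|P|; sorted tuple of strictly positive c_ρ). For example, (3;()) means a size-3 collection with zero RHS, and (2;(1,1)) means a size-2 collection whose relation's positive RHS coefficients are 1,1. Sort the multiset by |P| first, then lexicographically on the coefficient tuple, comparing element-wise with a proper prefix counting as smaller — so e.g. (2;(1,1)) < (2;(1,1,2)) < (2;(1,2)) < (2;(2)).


Δ(Σ) — 7 vertices, 14 min non-faces:

  {1,3}:  v_{1} + v_{3} = 0  ⇒ sig = (2;())
  {2,4}:  v_{2} + v_{4} = 0  ⇒ sig = (2;())
  {5,6}:  v_{5} + v_{6} = 0  ⇒ sig = (2;())
  {0,4}:  v_{0} + v_{4} = v_{5}  ⇒ sig = (2;(1))
  {0,6}:  v_{0} + v_{6} = v_{2}  ⇒ sig = (2;(1))
  {1,4}:  v_{1} + v_{4} = v_{6}  ⇒ sig = (2;(1))
  {1,5}:  v_{1} + v_{5} = v_{2}  ⇒ sig = (2;(1))
  {2,3}:  v_{2} + v_{3} = v_{5}  ⇒ sig = (2;(1))
  {2,5}:  v_{2} + v_{5} = v_{0}  ⇒ sig = (2;(1))
  {2,6}:  v_{2} + v_{6} = v_{1}  ⇒ sig = (2;(1))
  {3,6}:  v_{3} + v_{6} = v_{4}  ⇒ sig = (2;(1))
  {4,5}:  v_{4} + v_{5} = v_{3}  ⇒ sig = (2;(1))
  {0,1}:  v_{0} + v_{1} = 2·v_{2}  ⇒ sig = (2;(2))
  {0,3}:  v_{0} + v_{3} = 2·v_{5}  ⇒ sig = (2;(2))

so the primitive-relation signature multiset is
    |P|=2: 14 collections, coeffs (), (), (), (1), (1), (1), (1), (1), (1), (1), (1), (1), (2), (2)


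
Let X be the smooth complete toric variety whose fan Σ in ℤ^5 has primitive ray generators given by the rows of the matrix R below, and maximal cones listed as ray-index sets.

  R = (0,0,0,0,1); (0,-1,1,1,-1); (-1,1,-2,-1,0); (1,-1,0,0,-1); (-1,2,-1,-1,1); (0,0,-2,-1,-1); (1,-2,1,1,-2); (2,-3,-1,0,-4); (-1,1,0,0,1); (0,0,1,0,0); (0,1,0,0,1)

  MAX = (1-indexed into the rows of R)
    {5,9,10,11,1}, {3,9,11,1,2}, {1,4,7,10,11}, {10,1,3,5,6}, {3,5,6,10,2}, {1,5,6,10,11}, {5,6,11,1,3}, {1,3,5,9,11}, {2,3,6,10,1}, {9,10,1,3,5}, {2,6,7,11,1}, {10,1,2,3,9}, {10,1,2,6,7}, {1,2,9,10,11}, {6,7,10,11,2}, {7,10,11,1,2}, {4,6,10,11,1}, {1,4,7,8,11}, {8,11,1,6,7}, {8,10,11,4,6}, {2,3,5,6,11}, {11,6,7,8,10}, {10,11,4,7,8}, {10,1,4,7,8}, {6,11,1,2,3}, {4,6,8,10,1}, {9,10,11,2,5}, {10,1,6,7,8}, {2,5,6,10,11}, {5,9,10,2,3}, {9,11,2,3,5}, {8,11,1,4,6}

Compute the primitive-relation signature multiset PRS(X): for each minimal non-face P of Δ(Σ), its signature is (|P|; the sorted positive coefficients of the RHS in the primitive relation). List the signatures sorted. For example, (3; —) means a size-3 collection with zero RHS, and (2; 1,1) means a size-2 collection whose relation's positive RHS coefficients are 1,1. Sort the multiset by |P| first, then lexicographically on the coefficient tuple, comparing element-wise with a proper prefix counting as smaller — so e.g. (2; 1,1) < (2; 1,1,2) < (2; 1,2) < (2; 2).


|primitive collections| = 18. Relations:

  P={4,9}:  v_{4} + v_{9} = 0 — sig = (2; —)
  P={2,4}:  v_{2} + v_{4} = v_{7} — sig = (2; 1)
  P={3,4}:  v_{3} + v_{4} = v_{6} — sig = (2; 1)
  P={6,9}:  v_{6} + v_{9} = v_{3} — sig = (2; 1)
  P={7,9}:  v_{7} + v_{9} = v_{2} — sig = (2; 1)
  P={3,7}:  v_{3} + v_{7} = v_{2} + v_{6} — sig = (2; 1,1)
  P={8,9}:  v_{8} + v_{9} = v_{6} + v_{7} — sig = (2; 1,1)
  P={4,5}:  v_{4} + v_{5} = v_{6} + v_{10} + v_{11} — sig = (2; 1,1,1)
  P={5,7}:  v_{5} + v_{7} = v_{2} + v_{6} + v_{10} + v_{11} — sig = (2; 1,1,1,1)
  P={5,8}:  v_{5} + v_{8} = 2·v_{6} + v_{7} + v_{10} + v_{11} — sig = (2; 1,1,1,2)
  P={2,8}:  v_{2} + v_{8} = v_{6} + 2·v_{7} — sig = (2; 1,2)
  P={3,8}:  v_{3} + v_{8} = 2·v_{6} + v_{7} — sig = (2; 1,2)
  P={1,2,5}:  v_{1} + v_{2} + v_{5} = v_{9} — sig = (3; 1)
  P={3,10,11}:  v_{3} + v_{10} + v_{11} = v_{5} — sig = (3; 1)
  P={4,6,7}:  v_{4} + v_{6} + v_{7} = v_{8} — sig = (3; 1)
  P={1,8,10,11}:  v_{1} + v_{8} + v_{10} + v_{11} = 2·v_{4} — sig = (4; 2)
  P={1,2,6,10,11}:  v_{1} + v_{2} + v_{6} + v_{10} + v_{11} = 0 — sig = (5; —)
  P={1,6,7,10,11}:  v_{1} + v_{6} + v_{7} + v_{10} + v_{11} = v_{4} — sig = (5; 1)

Sorted signature multiset PRS(X):
    (2; —)
    (2; 1)
    (2; 1)
    (2; 1)
    (2; 1)
    (2; 1,1)
    (2; 1,1)
    (2; 1,1,1)
    (2; 1,1,1,1)
    (2; 1,1,1,2)
    (2; 1,2)
    (2; 1,2)
    (3; 1)
    (3; 1)
    (3; 1)
    (4; 2)
    (5; —)
    (5; 1)


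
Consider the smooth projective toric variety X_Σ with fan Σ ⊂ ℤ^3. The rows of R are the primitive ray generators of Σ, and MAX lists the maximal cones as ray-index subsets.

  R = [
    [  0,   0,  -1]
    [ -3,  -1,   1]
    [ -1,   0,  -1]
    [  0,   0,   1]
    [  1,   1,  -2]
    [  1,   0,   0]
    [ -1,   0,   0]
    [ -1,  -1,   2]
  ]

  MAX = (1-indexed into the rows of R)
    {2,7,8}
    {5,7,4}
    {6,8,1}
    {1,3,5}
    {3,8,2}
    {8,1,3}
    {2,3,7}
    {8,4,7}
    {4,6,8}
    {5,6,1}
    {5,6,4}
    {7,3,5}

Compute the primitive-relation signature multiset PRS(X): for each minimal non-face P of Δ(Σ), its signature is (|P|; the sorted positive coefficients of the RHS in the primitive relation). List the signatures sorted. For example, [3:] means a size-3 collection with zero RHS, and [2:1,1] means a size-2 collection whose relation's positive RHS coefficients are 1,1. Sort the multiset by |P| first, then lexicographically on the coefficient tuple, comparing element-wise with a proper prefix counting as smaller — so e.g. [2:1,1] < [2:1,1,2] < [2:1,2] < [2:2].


Σ has 11 primitive collections:

  • {1,4}:  v_{1} + v_{4} = 0 ; sig = [2:]
  • {5,8}:  v_{5} + v_{8} = 0 ; sig = [2:]
  • {6,7}:  v_{6} + v_{7} = 0 ; sig = [2:]
  • {1,7}:  v_{1} + v_{7} = v_{3} ; sig = [2:1]
  • {3,4}:  v_{3} + v_{4} = v_{7} ; sig = [2:1]
  • {3,6}:  v_{3} + v_{6} = v_{1} ; sig = [2:1]
  • {2,5}:  v_{2} + v_{5} = v_{3} + v_{7} ; sig = [2:1,1]
  • {2,6}:  v_{2} + v_{6} = v_{3} + v_{8} ; sig = [2:1,1]
  • {1,2}:  v_{1} + v_{2} = 2·v_{3} + v_{8} ; sig = [2:1,2]
  • {2,4}:  v_{2} + v_{4} = 2·v_{7} + v_{8} ; sig = [2:1,2]
  • {3,7,8}:  v_{3} + v_{7} + v_{8} = v_{2} ; sig = [3:1]

so the primitive-relation signature multiset is
    |P|=2: 10 collections, coeffs (), (), (), (1), (1), (1), (1,1), (1,1), (1,2), (1,2)
    |P|=3: 1 collection, coeffs (1)


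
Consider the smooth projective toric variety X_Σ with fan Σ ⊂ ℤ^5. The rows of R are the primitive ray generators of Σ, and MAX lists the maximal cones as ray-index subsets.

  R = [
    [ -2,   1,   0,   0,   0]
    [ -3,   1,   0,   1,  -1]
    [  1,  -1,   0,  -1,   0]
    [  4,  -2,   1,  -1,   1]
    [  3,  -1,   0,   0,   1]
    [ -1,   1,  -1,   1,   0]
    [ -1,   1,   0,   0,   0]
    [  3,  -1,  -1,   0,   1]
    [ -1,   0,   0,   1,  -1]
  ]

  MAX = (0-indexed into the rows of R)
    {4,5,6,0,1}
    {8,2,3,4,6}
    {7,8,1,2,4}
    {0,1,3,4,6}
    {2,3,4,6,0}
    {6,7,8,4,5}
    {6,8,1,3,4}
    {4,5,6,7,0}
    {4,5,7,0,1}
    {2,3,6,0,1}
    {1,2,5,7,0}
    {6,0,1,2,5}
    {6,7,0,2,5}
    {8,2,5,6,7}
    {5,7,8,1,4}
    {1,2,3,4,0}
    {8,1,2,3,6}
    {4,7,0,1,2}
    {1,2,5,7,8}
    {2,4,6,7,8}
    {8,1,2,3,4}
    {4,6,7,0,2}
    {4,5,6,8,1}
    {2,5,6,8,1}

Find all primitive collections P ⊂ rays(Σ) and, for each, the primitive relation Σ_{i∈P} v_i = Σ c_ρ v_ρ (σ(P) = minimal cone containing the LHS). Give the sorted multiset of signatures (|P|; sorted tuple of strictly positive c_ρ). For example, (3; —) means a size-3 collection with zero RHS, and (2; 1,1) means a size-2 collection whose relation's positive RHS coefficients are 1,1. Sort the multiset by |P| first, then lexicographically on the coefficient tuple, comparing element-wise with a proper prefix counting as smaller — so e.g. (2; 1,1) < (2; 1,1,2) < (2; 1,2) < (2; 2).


6 minimal non-faces of Δ(Σ) (on 9 rays):

  P={0,8}:  v_{0} + v_{8} = v_{1}  →  sig = (2; 1)
  P={3,5}:  v_{3} + v_{5} = v_{4}  →  sig = (2; 1)
  P={3,7}:  v_{3} + v_{7} = v_{2} + 2·v_{4}  →  sig = (2; 1,2)
  P={1,6,7}:  v_{1} + v_{6} + v_{7} = v_{5}  →  sig = (3; 1)
  P={2,4,5}:  v_{2} + v_{4} + v_{5} = v_{7}  →  sig = (3; 1)
  P={1,2,4,6}:  v_{1} + v_{2} + v_{4} + v_{6} = 0  →  sig = (4; —)

Signatures (|P|; sorted positive RHS coefficients), sorted:
[(2; 1), (2; 1), (2; 1,2), (3; 1), (3; 1), (4; —)]


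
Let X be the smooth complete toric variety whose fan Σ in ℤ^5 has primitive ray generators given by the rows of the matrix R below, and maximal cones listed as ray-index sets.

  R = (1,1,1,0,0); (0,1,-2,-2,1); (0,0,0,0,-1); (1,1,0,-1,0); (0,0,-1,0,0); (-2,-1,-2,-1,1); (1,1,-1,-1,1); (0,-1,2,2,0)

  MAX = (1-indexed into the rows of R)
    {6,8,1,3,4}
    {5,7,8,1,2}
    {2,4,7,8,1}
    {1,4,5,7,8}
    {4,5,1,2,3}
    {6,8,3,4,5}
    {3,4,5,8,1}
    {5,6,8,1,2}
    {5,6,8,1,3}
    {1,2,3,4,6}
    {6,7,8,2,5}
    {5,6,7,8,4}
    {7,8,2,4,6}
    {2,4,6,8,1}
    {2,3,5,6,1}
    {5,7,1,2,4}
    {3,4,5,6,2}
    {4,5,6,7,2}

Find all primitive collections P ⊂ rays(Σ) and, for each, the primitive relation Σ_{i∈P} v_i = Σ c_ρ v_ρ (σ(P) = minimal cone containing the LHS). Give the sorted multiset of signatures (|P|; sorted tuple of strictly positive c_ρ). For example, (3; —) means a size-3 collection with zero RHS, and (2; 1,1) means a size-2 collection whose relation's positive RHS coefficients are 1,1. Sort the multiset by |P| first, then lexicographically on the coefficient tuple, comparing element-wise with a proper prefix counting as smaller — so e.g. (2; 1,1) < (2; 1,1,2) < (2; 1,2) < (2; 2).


Minimal non-faces — 5 found among 8 rays, 18 max cones:

  P = {3,7}:  v_{3} + v_{7} = v_{4} + v_{5}  →  sig = (2; 1,1)
  P = {2,3,8}:  v_{2} + v_{3} + v_{8} = 0  →  sig = (3; —)
  P = {1,6,7}:  v_{1} + v_{6} + v_{7} = 2·v_{2} + v_{8}  →  sig = (3; 1,2)
  P = {1,4,5,6}:  v_{1} + v_{4} + v_{5} + v_{6} = v_{2}  →  sig = (4; 1)
  P = {2,4,5,8}:  v_{2} + v_{4} + v_{5} + v_{8} = v_{7}  →  sig = (4; 1)

Hence PRS(X_Σ) =
[(2; 1,1), (3; —), (3; 1,2), (4; 1), (4; 1)]


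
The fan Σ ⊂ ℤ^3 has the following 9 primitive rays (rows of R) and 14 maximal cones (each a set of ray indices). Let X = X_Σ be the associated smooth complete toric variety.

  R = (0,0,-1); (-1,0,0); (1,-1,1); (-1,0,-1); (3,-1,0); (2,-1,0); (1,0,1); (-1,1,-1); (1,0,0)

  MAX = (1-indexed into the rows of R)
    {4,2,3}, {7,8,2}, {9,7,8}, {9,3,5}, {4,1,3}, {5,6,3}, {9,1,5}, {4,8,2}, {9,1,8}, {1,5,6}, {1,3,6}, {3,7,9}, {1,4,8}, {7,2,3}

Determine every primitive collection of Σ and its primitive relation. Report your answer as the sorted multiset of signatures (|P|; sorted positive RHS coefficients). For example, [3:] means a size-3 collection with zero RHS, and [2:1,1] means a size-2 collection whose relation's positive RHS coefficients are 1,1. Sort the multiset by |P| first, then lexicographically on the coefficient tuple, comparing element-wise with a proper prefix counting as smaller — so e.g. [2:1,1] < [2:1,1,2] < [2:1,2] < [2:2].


17 collections generate NE(X_Σ); each relation:

  P={2,9}:  v_{2} + v_{9} = 0 ; sig = [2:]
  P={3,8}:  v_{3} + v_{8} = 0 ; sig = [2:]
  P={4,7}:  v_{4} + v_{7} = 0 ; sig = [2:]
  P={1,2}:  v_{1} + v_{2} = v_{4} ; sig = [2:1]
  P={1,7}:  v_{1} + v_{7} = v_{9} ; sig = [2:1]
  P={2,5}:  v_{2} + v_{5} = v_{6} ; sig = [2:1]
  P={4,9}:  v_{4} + v_{9} = v_{1} ; sig = [2:1]
  P={6,9}:  v_{6} + v_{9} = v_{5} ; sig = [2:1]
  P={2,6}:  v_{2} + v_{6} = v_{1} + v_{3} ; sig = [2:1,1]
  P={4,5}:  v_{4} + v_{5} = v_{1} + v_{6} ; sig = [2:1,1]
  P={6,8}:  v_{6} + v_{8} = v_{1} + v_{9} ; sig = [2:1,1]
  P={4,6}:  v_{4} + v_{6} = 2·v_{1} + v_{3} ; sig = [2:1,2]
  P={5,8}:  v_{5} + v_{8} = v_{1} + 2·v_{9} ; sig = [2:1,2]
  P={6,7}:  v_{6} + v_{7} = v_{3} + 2·v_{9} ; sig = [2:1,2]
  P={5,7}:  v_{5} + v_{7} = v_{3} + 3·v_{9} ; sig = [2:1,3]
  P={1,3,9}:  v_{1} + v_{3} + v_{9} = v_{6} ; sig = [3:1]
  P={1,3,5}:  v_{1} + v_{3} + v_{5} = 2·v_{6} ; sig = [3:2]

Signatures (|P|; sorted positive RHS coefficients), sorted:
    |P|=2: 15 collections, coeffs (), (), (), (1), (1), (1), (1), (1), (1,1), (1,1), (1,1), (1,2), (1,2), (1,2), (1,3)
    |P|=3: 2 collections, coeffs (1), (2)


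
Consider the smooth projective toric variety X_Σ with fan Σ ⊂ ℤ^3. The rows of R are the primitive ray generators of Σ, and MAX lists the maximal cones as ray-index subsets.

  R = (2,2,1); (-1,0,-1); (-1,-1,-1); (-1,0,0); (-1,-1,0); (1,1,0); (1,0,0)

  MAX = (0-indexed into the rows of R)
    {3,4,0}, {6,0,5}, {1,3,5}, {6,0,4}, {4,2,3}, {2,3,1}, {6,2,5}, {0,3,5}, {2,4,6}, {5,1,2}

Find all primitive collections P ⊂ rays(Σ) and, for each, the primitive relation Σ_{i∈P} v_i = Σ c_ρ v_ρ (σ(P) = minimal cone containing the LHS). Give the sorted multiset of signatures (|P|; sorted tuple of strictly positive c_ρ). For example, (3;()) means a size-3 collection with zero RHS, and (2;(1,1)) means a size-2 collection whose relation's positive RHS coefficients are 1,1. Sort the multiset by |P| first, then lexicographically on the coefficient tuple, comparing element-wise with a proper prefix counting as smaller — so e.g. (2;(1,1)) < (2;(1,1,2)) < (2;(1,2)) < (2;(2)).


The 7 primitive collections of Σ (r=7, n=3):

  P = {3,6}:  v_{3} + v_{6} = 0  ⟹  sig = (2;())
  P = {4,5}:  v_{4} + v_{5} = 0  ⟹  sig = (2;())
  P = {0,2}:  v_{0} + v_{2} = v_{5}  ⟹  sig = (2;(1))
  P = {1,4}:  v_{1} + v_{4} = v_{2} + v_{3}  ⟹  sig = (2;(1,1))
  P = {1,6}:  v_{1} + v_{6} = v_{2} + v_{5}  ⟹  sig = (2;(1,1))
  P = {0,1}:  v_{0} + v_{1} = v_{3} + 2·v_{5}  ⟹  sig = (2;(1,2))
  P = {2,3,5}:  v_{2} + v_{3} + v_{5} = v_{1}  ⟹  sig = (3;(1))

Signatures (|P|; sorted positive RHS coefficients), sorted:
[(2;()), (2;()), (2;(1)), (2;(1,1)), (2;(1,1)), (2;(1,2)), (3;(1))]


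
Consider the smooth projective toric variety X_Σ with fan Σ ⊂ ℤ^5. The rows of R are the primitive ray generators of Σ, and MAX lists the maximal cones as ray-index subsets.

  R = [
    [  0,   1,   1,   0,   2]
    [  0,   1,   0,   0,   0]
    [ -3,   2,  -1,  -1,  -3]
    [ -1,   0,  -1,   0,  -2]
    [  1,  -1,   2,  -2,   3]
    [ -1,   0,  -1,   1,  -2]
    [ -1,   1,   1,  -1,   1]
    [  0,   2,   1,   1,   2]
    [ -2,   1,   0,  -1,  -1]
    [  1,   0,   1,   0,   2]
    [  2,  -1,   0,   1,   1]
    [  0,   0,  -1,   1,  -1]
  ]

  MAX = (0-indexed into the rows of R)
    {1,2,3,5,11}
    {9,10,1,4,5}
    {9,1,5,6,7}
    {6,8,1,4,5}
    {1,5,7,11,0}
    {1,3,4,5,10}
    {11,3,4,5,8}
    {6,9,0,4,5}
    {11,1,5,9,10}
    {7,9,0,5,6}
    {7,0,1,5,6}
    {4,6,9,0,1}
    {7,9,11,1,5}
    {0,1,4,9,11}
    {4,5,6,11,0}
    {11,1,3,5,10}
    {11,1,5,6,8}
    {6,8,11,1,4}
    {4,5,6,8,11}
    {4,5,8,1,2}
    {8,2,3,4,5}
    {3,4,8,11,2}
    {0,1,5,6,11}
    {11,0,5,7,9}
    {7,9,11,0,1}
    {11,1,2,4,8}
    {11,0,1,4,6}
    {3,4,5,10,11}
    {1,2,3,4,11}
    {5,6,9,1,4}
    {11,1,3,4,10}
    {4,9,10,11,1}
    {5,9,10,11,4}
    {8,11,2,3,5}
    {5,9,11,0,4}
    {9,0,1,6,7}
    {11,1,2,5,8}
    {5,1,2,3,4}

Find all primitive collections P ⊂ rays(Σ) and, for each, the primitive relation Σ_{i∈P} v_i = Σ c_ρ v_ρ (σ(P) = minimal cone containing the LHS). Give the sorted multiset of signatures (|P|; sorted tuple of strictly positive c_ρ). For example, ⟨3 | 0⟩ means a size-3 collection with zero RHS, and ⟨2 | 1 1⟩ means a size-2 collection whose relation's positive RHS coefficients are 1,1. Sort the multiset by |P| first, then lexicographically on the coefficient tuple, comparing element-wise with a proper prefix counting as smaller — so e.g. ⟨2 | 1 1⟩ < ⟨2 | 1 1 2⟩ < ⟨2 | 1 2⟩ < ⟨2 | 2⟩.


|primitive collections| = 24. Relations:

  P = {3,9}:  v_{3} + v_{9} = 0  ⇒ sig = ⟨2 | 0⟩
  P = {8,10}:  v_{8} + v_{10} = 0  ⇒ sig = ⟨2 | 0⟩
  P = {3,6}:  v_{3} + v_{6} = v_{8}  ⇒ sig = ⟨2 | 1⟩
  P = {6,10}:  v_{6} + v_{10} = v_{9}  ⇒ sig = ⟨2 | 1⟩
  P = {8,9}:  v_{8} + v_{9} = v_{6}  ⇒ sig = ⟨2 | 1⟩
  P = {0,3}:  v_{0} + v_{3} = v_{6} + v_{11}  ⇒ sig = ⟨2 | 1 1⟩
  P = {2,9}:  v_{2} + v_{9} = v_{1} + v_{8}  ⇒ sig = ⟨2 | 1 1⟩
  P = {2,10}:  v_{2} + v_{10} = v_{1} + v_{3}  ⇒ sig = ⟨2 | 1 1⟩
  P = {3,7}:  v_{3} + v_{7} = v_{0} + v_{1} + v_{5}  ⇒ sig = ⟨2 | 1 1 1⟩
  P = {0,2}:  v_{0} + v_{2} = v_{1} + v_{6} + v_{8} + v_{11}  ⇒ sig = ⟨2 | 1 1 1 1⟩
  P = {7,8}:  v_{7} + v_{8} = v_{0} + v_{1} + v_{5} + v_{6}  ⇒ sig = ⟨2 | 1 1 1 1⟩
  P = {7,10}:  v_{7} + v_{10} = v_{1} + v_{5} + 3·v_{9} + v_{11}  ⇒ sig = ⟨2 | 1 1 1 3⟩
  P = {2,7}:  v_{2} + v_{7} = 2·v_{1} + v_{5} + 2·v_{6} + v_{11}  ⇒ sig = ⟨2 | 1 1 2 2⟩
  P = {0,8}:  v_{0} + v_{8} = 2·v_{6} + v_{11}  ⇒ sig = ⟨2 | 1 2⟩
  P = {0,10}:  v_{0} + v_{10} = 2·v_{9} + v_{11}  ⇒ sig = ⟨2 | 1 2⟩
  P = {2,6}:  v_{2} + v_{6} = v_{1} + 2·v_{8}  ⇒ sig = ⟨2 | 1 2⟩
  P = {4,7}:  v_{4} + v_{7} = v_{6} + 2·v_{9}  ⇒ sig = ⟨2 | 1 2⟩
  P = {1,3,8}:  v_{1} + v_{3} + v_{8} = v_{2}  ⇒ sig = ⟨3 | 1⟩
  P = {6,9,11}:  v_{6} + v_{9} + v_{11} = v_{0}  ⇒ sig = ⟨3 | 1⟩
  P = {6,7,11}:  v_{6} + v_{7} + v_{11} = 2·v_{0} + v_{1} + v_{5}  ⇒ sig = ⟨3 | 1 1 2⟩
  P = {1,4,5,11}:  v_{1} + v_{4} + v_{5} + v_{11} = 0  ⇒ sig = ⟨4 | 0⟩
  P = {0,1,5,9}:  v_{0} + v_{1} + v_{5} + v_{9} = v_{7}  ⇒ sig = ⟨4 | 1⟩
  P = {0,1,4,5}:  v_{0} + v_{1} + v_{4} + v_{5} = v_{6} + v_{9}  ⇒ sig = ⟨4 | 1 1⟩
  P = {2,4,5,11}:  v_{2} + v_{4} + v_{5} + v_{11} = v_{3} + v_{8}  ⇒ sig = ⟨4 | 1 1⟩

Sorted signature multiset PRS(X):
    |P|=2: 17 collections, coeffs (), (), (1), (1), (1), (1,1), (1,1), (1,1), (1,1,1), (1,1,1,1), (1,1,1,1), (1,1,1,3), (1,1,2,2), (1,2), (1,2), (1,2), (1,2)
    |P|=3: 3 collections, coeffs (1), (1), (1,1,2)
    |P|=4: 4 collections, coeffs (), (1), (1,1), (1,1)


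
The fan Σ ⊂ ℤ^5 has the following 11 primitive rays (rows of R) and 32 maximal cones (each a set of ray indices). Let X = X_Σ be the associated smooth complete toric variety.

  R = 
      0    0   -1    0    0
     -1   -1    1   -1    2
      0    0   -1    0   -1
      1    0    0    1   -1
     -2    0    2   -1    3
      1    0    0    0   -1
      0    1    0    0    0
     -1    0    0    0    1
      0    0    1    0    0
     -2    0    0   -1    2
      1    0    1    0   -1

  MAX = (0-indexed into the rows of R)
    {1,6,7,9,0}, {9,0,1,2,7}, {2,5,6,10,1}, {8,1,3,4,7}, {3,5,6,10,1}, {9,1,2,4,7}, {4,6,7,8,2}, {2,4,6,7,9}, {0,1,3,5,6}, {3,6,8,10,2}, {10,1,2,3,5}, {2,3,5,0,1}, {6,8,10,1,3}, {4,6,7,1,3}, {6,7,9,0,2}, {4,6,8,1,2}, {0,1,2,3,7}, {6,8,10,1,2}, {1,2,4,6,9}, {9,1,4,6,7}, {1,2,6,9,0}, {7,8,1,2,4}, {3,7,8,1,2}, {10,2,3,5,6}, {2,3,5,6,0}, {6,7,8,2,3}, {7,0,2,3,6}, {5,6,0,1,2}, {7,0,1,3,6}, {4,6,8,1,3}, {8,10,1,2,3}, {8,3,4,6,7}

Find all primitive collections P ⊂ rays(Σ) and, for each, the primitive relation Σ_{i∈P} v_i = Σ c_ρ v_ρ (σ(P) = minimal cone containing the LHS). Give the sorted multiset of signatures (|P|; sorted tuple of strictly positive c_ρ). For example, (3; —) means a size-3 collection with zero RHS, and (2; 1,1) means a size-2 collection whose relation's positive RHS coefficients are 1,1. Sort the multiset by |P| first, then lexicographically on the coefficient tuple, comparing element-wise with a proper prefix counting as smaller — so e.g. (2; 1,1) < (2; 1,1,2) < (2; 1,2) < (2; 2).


The 16 primitive collections of Σ (r=11, n=5):

  P = {0,8}:  v_{0} + v_{8} = 0  ⟹  sig = (2; —)
  P = {5,7}:  v_{5} + v_{7} = 0  ⟹  sig = (2; —)
  P = {0,10}:  v_{0} + v_{10} = v_{5}  ⟹  sig = (2; 1)
  P = {3,9}:  v_{3} + v_{9} = v_{7}  ⟹  sig = (2; 1)
  P = {5,8}:  v_{5} + v_{8} = v_{10}  ⟹  sig = (2; 1)
  P = {7,10}:  v_{7} + v_{10} = v_{8}  ⟹  sig = (2; 1)
  P = {8,9}:  v_{8} + v_{9} = v_{2} + v_{4}  ⟹  sig = (2; 1,1)
  P = {0,4}:  v_{0} + v_{4} = v_{1} + v_{6} + v_{7}  ⟹  sig = (2; 1,1,1)
  P = {4,5}:  v_{4} + v_{5} = v_{1} + v_{6} + v_{8}  ⟹  sig = (2; 1,1,1)
  P = {5,9}:  v_{5} + v_{9} = v_{1} + v_{2} + v_{6}  ⟹  sig = (2; 1,1,1)
  P = {9,10}:  v_{9} + v_{10} = v_{1} + v_{2} + v_{6} + v_{8}  ⟹  sig = (2; 1,1,1,1)
  P = {4,10}:  v_{4} + v_{10} = v_{1} + v_{6} + 2·v_{8}  ⟹  sig = (2; 1,1,2)
  P = {2,3,4}:  v_{2} + v_{3} + v_{4} = v_{7} + v_{8}  ⟹  sig = (3; 1,1)
  P = {1,2,3,6}:  v_{1} + v_{2} + v_{3} + v_{6} = 0  ⟹  sig = (4; —)
  P = {1,2,6,7}:  v_{1} + v_{2} + v_{6} + v_{7} = v_{9}  ⟹  sig = (4; 1)
  P = {1,6,7,8}:  v_{1} + v_{6} + v_{7} + v_{8} = v_{4}  ⟹  sig = (4; 1)

so the primitive-relation signature multiset is
[(2; —), (2; —), (2; 1), (2; 1), (2; 1), (2; 1), (2; 1,1), (2; 1,1,1), (2; 1,1,1), (2; 1,1,1), (2; 1,1,1,1), (2; 1,1,2), (3; 1,1), (4; —), (4; 1), (4; 1)]


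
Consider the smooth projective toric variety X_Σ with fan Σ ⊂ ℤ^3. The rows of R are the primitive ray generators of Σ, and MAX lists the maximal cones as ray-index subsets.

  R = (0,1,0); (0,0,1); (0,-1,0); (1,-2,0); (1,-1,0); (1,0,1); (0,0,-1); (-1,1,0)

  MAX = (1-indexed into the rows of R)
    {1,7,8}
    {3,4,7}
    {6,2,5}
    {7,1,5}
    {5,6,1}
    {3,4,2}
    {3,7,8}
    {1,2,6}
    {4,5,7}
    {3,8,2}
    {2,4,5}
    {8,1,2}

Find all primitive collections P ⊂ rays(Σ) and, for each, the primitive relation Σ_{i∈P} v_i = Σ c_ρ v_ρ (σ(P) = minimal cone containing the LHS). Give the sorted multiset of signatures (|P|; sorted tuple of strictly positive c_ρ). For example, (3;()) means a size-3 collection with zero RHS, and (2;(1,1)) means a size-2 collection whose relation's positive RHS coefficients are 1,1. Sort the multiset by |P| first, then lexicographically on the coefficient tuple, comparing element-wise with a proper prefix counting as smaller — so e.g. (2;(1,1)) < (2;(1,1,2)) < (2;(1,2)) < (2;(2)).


Σ has 11 primitive collections:

  {1,3}:  v_{1} + v_{3} = 0  so sig = (2;())
  {2,7}:  v_{2} + v_{7} = 0  so sig = (2;())
  {5,8}:  v_{5} + v_{8} = 0  so sig = (2;())
  {1,4}:  v_{1} + v_{4} = v_{5}  so sig = (2;(1))
  {3,5}:  v_{3} + v_{5} = v_{4}  so sig = (2;(1))
  {4,8}:  v_{4} + v_{8} = v_{3}  so sig = (2;(1))
  {3,6}:  v_{3} + v_{6} = v_{2} + v_{5}  so sig = (2;(1,1))
  {6,7}:  v_{6} + v_{7} = v_{1} + v_{5}  so sig = (2;(1,1))
  {6,8}:  v_{6} + v_{8} = v_{1} + v_{2}  so sig = (2;(1,1))
  {4,6}:  v_{4} + v_{6} = v_{2} + 2·v_{5}  so sig = (2;(1,2))
  {1,2,5}:  v_{1} + v_{2} + v_{5} = v_{6}  so sig = (3;(1))

Signatures (|P|; sorted positive RHS coefficients), sorted:
{ (2;()) ×3,  (2;(1)) ×3,  (2;(1,1)) ×3,  (2;(1,2)),  (3;(1)) }


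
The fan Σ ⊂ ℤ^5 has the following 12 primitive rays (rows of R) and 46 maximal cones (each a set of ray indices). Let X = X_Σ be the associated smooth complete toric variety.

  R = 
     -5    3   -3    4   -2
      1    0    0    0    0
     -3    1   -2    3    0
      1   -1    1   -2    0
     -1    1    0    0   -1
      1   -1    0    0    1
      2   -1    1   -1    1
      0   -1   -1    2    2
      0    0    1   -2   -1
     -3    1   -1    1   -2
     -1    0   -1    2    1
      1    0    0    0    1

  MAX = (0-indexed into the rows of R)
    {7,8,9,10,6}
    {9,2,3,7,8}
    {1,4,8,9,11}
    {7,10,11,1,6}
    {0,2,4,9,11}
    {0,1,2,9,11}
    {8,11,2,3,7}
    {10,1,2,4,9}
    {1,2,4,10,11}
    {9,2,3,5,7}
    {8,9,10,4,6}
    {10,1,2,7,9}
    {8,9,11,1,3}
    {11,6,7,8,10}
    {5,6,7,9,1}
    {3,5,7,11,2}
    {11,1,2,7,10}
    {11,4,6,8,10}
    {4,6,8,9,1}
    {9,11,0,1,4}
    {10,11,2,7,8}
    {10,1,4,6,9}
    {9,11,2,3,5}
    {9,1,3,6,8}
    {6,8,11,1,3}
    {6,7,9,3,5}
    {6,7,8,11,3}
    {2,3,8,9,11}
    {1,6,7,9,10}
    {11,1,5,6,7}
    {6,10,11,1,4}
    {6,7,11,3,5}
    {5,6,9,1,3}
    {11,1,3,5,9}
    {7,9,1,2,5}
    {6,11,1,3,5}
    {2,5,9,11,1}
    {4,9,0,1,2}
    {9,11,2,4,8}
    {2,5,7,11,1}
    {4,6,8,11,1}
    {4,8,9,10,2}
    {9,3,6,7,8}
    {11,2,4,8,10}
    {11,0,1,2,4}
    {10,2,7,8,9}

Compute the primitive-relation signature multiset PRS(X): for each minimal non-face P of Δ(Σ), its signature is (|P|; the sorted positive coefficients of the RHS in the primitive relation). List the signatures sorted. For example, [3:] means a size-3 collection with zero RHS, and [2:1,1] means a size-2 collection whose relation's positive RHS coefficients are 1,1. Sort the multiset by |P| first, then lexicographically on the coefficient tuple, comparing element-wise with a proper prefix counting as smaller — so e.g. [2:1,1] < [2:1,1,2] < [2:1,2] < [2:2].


Σ has 22 primitive collections:

  P={4,5}:  v_{4} + v_{5} = 0  ⇒ sig = [2:]
  P={2,6}:  v_{2} + v_{6} = v_{10}  ⇒ sig = [2:1]
  P={3,4}:  v_{3} + v_{4} = v_{8}  ⇒ sig = [2:1]
  P={4,7}:  v_{4} + v_{7} = v_{10}  ⇒ sig = [2:1]
  P={5,8}:  v_{5} + v_{8} = v_{3}  ⇒ sig = [2:1]
  P={5,10}:  v_{5} + v_{10} = v_{7}  ⇒ sig = [2:1]
  P={3,10}:  v_{3} + v_{10} = v_{7} + v_{8}  ⇒ sig = [2:1,1]
  P={0,6}:  v_{0} + v_{6} = v_{1} + v_{2} + v_{4}  ⇒ sig = [2:1,1,1]
  P={0,5}:  v_{0} + v_{5} = v_{1} + v_{2} + v_{9} + v_{11}  ⇒ sig = [2:1,1,1,1]
  P={0,10}:  v_{0} + v_{10} = v_{1} + 2·v_{2} + v_{4}  ⇒ sig = [2:1,1,2]
  P={0,7}:  v_{0} + v_{7} = v_{1} + 2·v_{2}  ⇒ sig = [2:1,2]
  P={0,8}:  v_{0} + v_{8} = v_{4} + 2·v_{9} + 2·v_{11}  ⇒ sig = [2:1,2,2]
  P={0,3}:  v_{0} + v_{3} = 2·v_{9} + 2·v_{11}  ⇒ sig = [2:2,2]
  P={1,8,10}:  v_{1} + v_{8} + v_{10} = 0  ⇒ sig = [3:]
  P={6,9,11}:  v_{6} + v_{9} + v_{11} = 0  ⇒ sig = [3:]
  P={1,7,8}:  v_{1} + v_{7} + v_{8} = v_{5}  ⇒ sig = [3:1]
  P={9,10,11}:  v_{9} + v_{10} + v_{11} = v_{2}  ⇒ sig = [3:1]
  P={1,2,8}:  v_{1} + v_{2} + v_{8} = v_{9} + v_{11}  ⇒ sig = [3:1,1]
  P={7,9,11}:  v_{7} + v_{9} + v_{11} = v_{2} + v_{5}  ⇒ sig = [3:1,1]
  P={1,2,3}:  v_{1} + v_{2} + v_{3} = v_{5} + v_{9} + v_{11}  ⇒ sig = [3:1,1,1]
  P={1,3,7}:  v_{1} + v_{3} + v_{7} = 2·v_{5}  ⇒ sig = [3:2]
  P={1,2,4,9,11}:  v_{1} + v_{2} + v_{4} + v_{9} + v_{11} = v_{0}  ⇒ sig = [5:1]

Signatures (|P|; sorted positive RHS coefficients), sorted:
    |P|=2: 13 collections, coeffs (), (1), (1), (1), (1), (1), (1,1), (1,1,1), (1,1,1,1), (1,1,2), (1,2), (1,2,2), (2,2)
    |P|=3: 8 collections, coeffs (), (), (1), (1), (1,1), (1,1), (1,1,1), (2)
    |P|=5: 1 collection, coeffs (1)


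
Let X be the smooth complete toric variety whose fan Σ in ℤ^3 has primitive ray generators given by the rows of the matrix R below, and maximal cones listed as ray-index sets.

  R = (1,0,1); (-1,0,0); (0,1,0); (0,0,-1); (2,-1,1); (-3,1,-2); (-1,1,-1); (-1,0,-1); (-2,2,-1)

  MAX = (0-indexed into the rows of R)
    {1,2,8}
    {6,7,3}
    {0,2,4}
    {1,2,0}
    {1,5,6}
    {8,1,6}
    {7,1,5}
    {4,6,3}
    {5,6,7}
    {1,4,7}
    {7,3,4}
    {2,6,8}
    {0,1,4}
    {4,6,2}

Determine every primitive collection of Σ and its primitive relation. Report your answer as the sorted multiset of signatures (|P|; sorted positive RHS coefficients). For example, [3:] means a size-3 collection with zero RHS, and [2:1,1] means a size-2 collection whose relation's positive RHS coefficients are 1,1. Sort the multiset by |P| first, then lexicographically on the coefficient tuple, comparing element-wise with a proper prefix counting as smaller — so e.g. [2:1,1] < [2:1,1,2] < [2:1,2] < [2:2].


|primitive collections| = 20. Relations:

  P={0,7}:  v_{0} + v_{7} = 0 ; sig = [2:]
  P={0,6}:  v_{0} + v_{6} = v_{2} ; sig = [2:1]
  P={1,3}:  v_{1} + v_{3} = v_{7} ; sig = [2:1]
  P={2,7}:  v_{2} + v_{7} = v_{6} ; sig = [2:1]
  P={4,5}:  v_{4} + v_{5} = v_{7} ; sig = [2:1]
  P={4,8}:  v_{4} + v_{8} = v_{2} ; sig = [2:1]
  P={0,3}:  v_{0} + v_{3} = v_{4} + v_{6} ; sig = [2:1,1]
  P={0,5}:  v_{0} + v_{5} = v_{1} + v_{6} ; sig = [2:1,1]
  P={0,8}:  v_{0} + v_{8} = v_{1} + 2·v_{2} ; sig = [2:1,2]
  P={2,3}:  v_{2} + v_{3} = v_{4} + 2·v_{6} ; sig = [2:1,2]
  P={2,5}:  v_{2} + v_{5} = v_{1} + 2·v_{6} ; sig = [2:1,2]
  P={3,5}:  v_{3} + v_{5} = v_{6} + 2·v_{7} ; sig = [2:1,2]
  P={7,8}:  v_{7} + v_{8} = v_{1} + 2·v_{6} ; sig = [2:1,2]
  P={3,8}:  v_{3} + v_{8} = 2·v_{6} ; sig = [2:2]
  P={5,8}:  v_{5} + v_{8} = 2·v_{1} + 3·v_{6} ; sig = [2:2,3]
  P={1,4,6}:  v_{1} + v_{4} + v_{6} = 0 ; sig = [3:]
  P={1,2,4}:  v_{1} + v_{2} + v_{4} = v_{0} ; sig = [3:1]
  P={1,2,6}:  v_{1} + v_{2} + v_{6} = v_{8} ; sig = [3:1]
  P={1,6,7}:  v_{1} + v_{6} + v_{7} = v_{5} ; sig = [3:1]
  P={4,6,7}:  v_{4} + v_{6} + v_{7} = v_{3} ; sig = [3:1]

Signatures (|P|; sorted positive RHS coefficients), sorted:
{ [2:],  [2:1] ×5,  [2:1,1] ×2,  [2:1,2] ×5,  [2:2],  [2:2,3],  [3:],  [3:1] ×4 }


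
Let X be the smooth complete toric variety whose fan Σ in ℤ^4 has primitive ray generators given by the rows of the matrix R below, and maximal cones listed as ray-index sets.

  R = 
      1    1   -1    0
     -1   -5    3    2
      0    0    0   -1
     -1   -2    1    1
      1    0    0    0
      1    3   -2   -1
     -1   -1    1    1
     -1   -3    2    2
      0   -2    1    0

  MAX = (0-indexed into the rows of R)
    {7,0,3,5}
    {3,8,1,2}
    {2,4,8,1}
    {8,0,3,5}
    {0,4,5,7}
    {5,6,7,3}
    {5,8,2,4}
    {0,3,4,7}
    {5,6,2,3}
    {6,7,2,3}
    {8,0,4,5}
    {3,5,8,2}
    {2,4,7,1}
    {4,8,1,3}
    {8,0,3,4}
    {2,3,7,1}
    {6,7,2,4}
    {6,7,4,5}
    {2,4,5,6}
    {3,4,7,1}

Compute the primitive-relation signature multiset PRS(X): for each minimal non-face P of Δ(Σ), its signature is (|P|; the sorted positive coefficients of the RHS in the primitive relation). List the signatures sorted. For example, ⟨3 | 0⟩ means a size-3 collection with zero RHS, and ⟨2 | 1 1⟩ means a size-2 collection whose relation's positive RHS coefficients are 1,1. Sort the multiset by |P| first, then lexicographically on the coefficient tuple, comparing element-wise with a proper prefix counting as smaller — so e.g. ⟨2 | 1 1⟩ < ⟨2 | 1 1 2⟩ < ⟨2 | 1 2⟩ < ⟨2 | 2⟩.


The 11 primitive collections of Σ (r=9, n=4):

  • {7,8}:  v_{7} + v_{8} = v_{1} — sig = ⟨2 | 1⟩
  • {0,2}:  v_{0} + v_{2} = v_{5} + v_{8} — sig = ⟨2 | 1 1⟩
  • {0,6}:  v_{0} + v_{6} = v_{5} + v_{7} — sig = ⟨2 | 1 1⟩
  • {1,5}:  v_{1} + v_{5} = v_{3} + v_{4} — sig = ⟨2 | 1 1⟩
  • {6,8}:  v_{6} + v_{8} = v_{2} + v_{7} — sig = ⟨2 | 1 1⟩
  • {1,6}:  v_{1} + v_{6} = v_{2} + 2·v_{7} — sig = ⟨2 | 1 2⟩
  • {0,1}:  v_{0} + v_{1} = 2·v_{3} + 2·v_{4} — sig = ⟨2 | 2 2⟩
  • {2,5,7}:  v_{2} + v_{5} + v_{7} = 0 — sig = ⟨3 | 0⟩
  • {2,3,4}:  v_{2} + v_{3} + v_{4} = v_{8} — sig = ⟨3 | 1⟩
  • {3,4,5}:  v_{3} + v_{4} + v_{5} = v_{0} — sig = ⟨3 | 1⟩
  • {3,4,6}:  v_{3} + v_{4} + v_{6} = v_{7} — sig = ⟨3 | 1⟩

Sorted signature multiset PRS(X):
{ ⟨2 | 1⟩,  ⟨2 | 1 1⟩ ×4,  ⟨2 | 1 2⟩,  ⟨2 | 2 2⟩,  ⟨3 | 0⟩,  ⟨3 | 1⟩ ×3 }
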